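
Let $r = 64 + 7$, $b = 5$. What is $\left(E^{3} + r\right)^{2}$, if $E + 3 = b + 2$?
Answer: $18225$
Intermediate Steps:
$E = 4$ ($E = -3 + \left(5 + 2\right) = -3 + 7 = 4$)
$r = 71$
$\left(E^{3} + r\right)^{2} = \left(4^{3} + 71\right)^{2} = \left(64 + 71\right)^{2} = 135^{2} = 18225$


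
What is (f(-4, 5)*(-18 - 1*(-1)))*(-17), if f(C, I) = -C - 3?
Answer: 289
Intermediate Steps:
f(C, I) = -3 - C
(f(-4, 5)*(-18 - 1*(-1)))*(-17) = ((-3 - 1*(-4))*(-18 - 1*(-1)))*(-17) = ((-3 + 4)*(-18 + 1))*(-17) = (1*(-17))*(-17) = -17*(-17) = 289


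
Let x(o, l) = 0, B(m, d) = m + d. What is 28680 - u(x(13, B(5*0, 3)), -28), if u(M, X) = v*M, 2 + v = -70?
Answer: 28680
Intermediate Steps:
B(m, d) = d + m
v = -72 (v = -2 - 70 = -72)
u(M, X) = -72*M
28680 - u(x(13, B(5*0, 3)), -28) = 28680 - (-72)*0 = 28680 - 1*0 = 28680 + 0 = 28680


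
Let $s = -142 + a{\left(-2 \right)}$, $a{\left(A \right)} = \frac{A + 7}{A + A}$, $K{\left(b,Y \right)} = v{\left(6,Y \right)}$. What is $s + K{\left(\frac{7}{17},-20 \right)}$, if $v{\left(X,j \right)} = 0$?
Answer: $- \frac{573}{4} \approx -143.25$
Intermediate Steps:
$K{\left(b,Y \right)} = 0$
$a{\left(A \right)} = \frac{7 + A}{2 A}$
$s = - \frac{573}{4}$ ($s = -142 + \frac{7 - 2}{2 \left(-2\right)} = -142 + \frac{1}{2} \left(- \frac{1}{2}\right) 5 = -142 - \frac{5}{4} = - \frac{573}{4} \approx -143.25$)
$s + K{\left(\frac{7}{17},-20 \right)} = - \frac{573}{4} + 0 = - \frac{573}{4}$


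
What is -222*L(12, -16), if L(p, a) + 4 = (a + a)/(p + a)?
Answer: -888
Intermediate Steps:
L(p, a) = -4 + 2*a/(a + p) (L(p, a) = -4 + (a + a)/(p + a) = -4 + (2*a)/(a + p) = -4 + 2*a/(a + p))
-222*L(12, -16) = -444*(-1*(-16) - 2*12)/(-16 + 12) = -444*(16 - 24)/(-4) = -444*(-1)*(-8)/4 = -222*4 = -888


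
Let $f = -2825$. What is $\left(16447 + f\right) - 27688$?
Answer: $-14066$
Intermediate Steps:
$\left(16447 + f\right) - 27688 = \left(16447 - 2825\right) - 27688 = 13622 - 27688 = -14066$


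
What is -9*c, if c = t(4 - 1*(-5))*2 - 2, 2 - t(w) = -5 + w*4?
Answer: 540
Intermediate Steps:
t(w) = 7 - 4*w (t(w) = 2 - (-5 + w*4) = 2 - (-5 + 4*w) = 2 + (5 - 4*w) = 7 - 4*w)
c = -60 (c = (7 - 4*(4 - 1*(-5)))*2 - 2 = (7 - 4*(4 + 5))*2 - 2 = (7 - 4*9)*2 - 2 = (7 - 36)*2 - 2 = -29*2 - 2 = -58 - 2 = -60)
-9*c = -9*(-60) = 540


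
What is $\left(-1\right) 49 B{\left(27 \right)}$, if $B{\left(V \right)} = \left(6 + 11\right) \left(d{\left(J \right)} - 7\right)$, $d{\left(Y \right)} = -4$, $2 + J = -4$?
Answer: $9163$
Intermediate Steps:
$J = -6$ ($J = -2 - 4 = -6$)
$B{\left(V \right)} = -187$ ($B{\left(V \right)} = \left(6 + 11\right) \left(-4 - 7\right) = 17 \left(-11\right) = -187$)
$\left(-1\right) 49 B{\left(27 \right)} = \left(-1\right) 49 \left(-187\right) = \left(-49\right) \left(-187\right) = 9163$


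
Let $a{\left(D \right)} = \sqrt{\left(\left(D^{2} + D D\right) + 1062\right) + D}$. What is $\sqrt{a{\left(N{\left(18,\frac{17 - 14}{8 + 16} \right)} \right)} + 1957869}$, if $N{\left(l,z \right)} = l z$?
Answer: $\frac{\sqrt{7831476 + 3 \sqrt{1910}}}{2} \approx 1399.3$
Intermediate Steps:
$a{\left(D \right)} = \sqrt{1062 + D + 2 D^{2}}$ ($a{\left(D \right)} = \sqrt{\left(\left(D^{2} + D^{2}\right) + 1062\right) + D} = \sqrt{\left(2 D^{2} + 1062\right) + D} = \sqrt{\left(1062 + 2 D^{2}\right) + D} = \sqrt{1062 + D + 2 D^{2}}$)
$\sqrt{a{\left(N{\left(18,\frac{17 - 14}{8 + 16} \right)} \right)} + 1957869} = \sqrt{\sqrt{1062 + 18 \frac{17 - 14}{8 + 16} + 2 \left(18 \frac{17 - 14}{8 + 16}\right)^{2}} + 1957869} = \sqrt{\sqrt{1062 + 18 \cdot \frac{3}{24} + 2 \left(18 \cdot \frac{3}{24}\right)^{2}} + 1957869} = \sqrt{\sqrt{1062 + 18 \cdot 3 \cdot \frac{1}{24} + 2 \left(18 \cdot 3 \cdot \frac{1}{24}\right)^{2}} + 1957869} = \sqrt{\sqrt{1062 + 18 \cdot \frac{1}{8} + 2 \left(18 \cdot \frac{1}{8}\right)^{2}} + 1957869} = \sqrt{\sqrt{1062 + \frac{9}{4} + 2 \left(\frac{9}{4}\right)^{2}} + 1957869} = \sqrt{\sqrt{1062 + \frac{9}{4} + 2 \cdot \frac{81}{16}} + 1957869} = \sqrt{\sqrt{1062 + \frac{9}{4} + \frac{81}{8}} + 1957869} = \sqrt{\sqrt{\frac{8595}{8}} + 1957869} = \sqrt{\frac{3 \sqrt{1910}}{4} + 1957869} = \sqrt{1957869 + \frac{3 \sqrt{1910}}{4}}$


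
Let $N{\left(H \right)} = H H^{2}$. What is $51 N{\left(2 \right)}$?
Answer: $408$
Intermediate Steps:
$N{\left(H \right)} = H^{3}$
$51 N{\left(2 \right)} = 51 \cdot 2^{3} = 51 \cdot 8 = 408$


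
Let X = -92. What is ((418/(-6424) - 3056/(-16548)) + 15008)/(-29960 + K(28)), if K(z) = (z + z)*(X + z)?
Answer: -18129868517/40521286176 ≈ -0.44742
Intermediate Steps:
K(z) = 2*z*(-92 + z) (K(z) = (z + z)*(-92 + z) = (2*z)*(-92 + z) = 2*z*(-92 + z))
((418/(-6424) - 3056/(-16548)) + 15008)/(-29960 + K(28)) = ((418/(-6424) - 3056/(-16548)) + 15008)/(-29960 + 2*28*(-92 + 28)) = ((418*(-1/6424) - 3056*(-1/16548)) + 15008)/(-29960 + 2*28*(-64)) = ((-19/292 + 764/4137) + 15008)/(-29960 - 3584) = (144485/1208004 + 15008)/(-33544) = (18129868517/1208004)*(-1/33544) = -18129868517/40521286176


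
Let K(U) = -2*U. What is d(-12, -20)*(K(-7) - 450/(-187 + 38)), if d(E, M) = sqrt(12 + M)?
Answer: 5072*I*sqrt(2)/149 ≈ 48.14*I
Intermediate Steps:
d(-12, -20)*(K(-7) - 450/(-187 + 38)) = sqrt(12 - 20)*(-2*(-7) - 450/(-187 + 38)) = sqrt(-8)*(14 - 450/(-149)) = (2*I*sqrt(2))*(14 - 450*(-1/149)) = (2*I*sqrt(2))*(14 + 450/149) = (2*I*sqrt(2))*(2536/149) = 5072*I*sqrt(2)/149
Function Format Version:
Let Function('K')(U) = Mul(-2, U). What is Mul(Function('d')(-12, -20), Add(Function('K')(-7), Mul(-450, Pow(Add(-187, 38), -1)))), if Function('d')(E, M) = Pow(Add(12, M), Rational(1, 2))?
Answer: Mul(Rational(5072, 149), I, Pow(2, Rational(1, 2))) ≈ Mul(48.140, I)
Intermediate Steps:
Mul(Function('d')(-12, -20), Add(Function('K')(-7), Mul(-450, Pow(Add(-187, 38), -1)))) = Mul(Pow(Add(12, -20), Rational(1, 2)), Add(Mul(-2, -7), Mul(-450, Pow(Add(-187, 38), -1)))) = Mul(Pow(-8, Rational(1, 2)), Add(14, Mul(-450, Pow(-149, -1)))) = Mul(Mul(2, I, Pow(2, Rational(1, 2))), Add(14, Mul(-450, Rational(-1, 149)))) = Mul(Mul(2, I, Pow(2, Rational(1, 2))), Add(14, Rational(450, 149))) = Mul(Mul(2, I, Pow(2, Rational(1, 2))), Rational(2536, 149)) = Mul(Rational(5072, 149), I, Pow(2, Rational(1, 2)))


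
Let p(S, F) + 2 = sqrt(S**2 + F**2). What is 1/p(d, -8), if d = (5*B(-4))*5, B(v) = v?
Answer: 1/5030 + sqrt(629)/2515 ≈ 0.010171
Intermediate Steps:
d = -100 (d = (5*(-4))*5 = -20*5 = -100)
p(S, F) = -2 + sqrt(F**2 + S**2) (p(S, F) = -2 + sqrt(S**2 + F**2) = -2 + sqrt(F**2 + S**2))
1/p(d, -8) = 1/(-2 + sqrt((-8)**2 + (-100)**2)) = 1/(-2 + sqrt(64 + 10000)) = 1/(-2 + sqrt(10064)) = 1/(-2 + 4*sqrt(629))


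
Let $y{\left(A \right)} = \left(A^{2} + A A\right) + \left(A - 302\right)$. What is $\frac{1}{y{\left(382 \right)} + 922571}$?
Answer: $\frac{1}{1214499} \approx 8.2338 \cdot 10^{-7}$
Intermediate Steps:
$y{\left(A \right)} = -302 + A + 2 A^{2}$ ($y{\left(A \right)} = \left(A^{2} + A^{2}\right) + \left(A - 302\right) = 2 A^{2} + \left(-302 + A\right) = -302 + A + 2 A^{2}$)
$\frac{1}{y{\left(382 \right)} + 922571} = \frac{1}{\left(-302 + 382 + 2 \cdot 382^{2}\right) + 922571} = \frac{1}{\left(-302 + 382 + 2 \cdot 145924\right) + 922571} = \frac{1}{\left(-302 + 382 + 291848\right) + 922571} = \frac{1}{291928 + 922571} = \frac{1}{1214499}$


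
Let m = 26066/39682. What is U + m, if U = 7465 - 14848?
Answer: -146473070/19841 ≈ -7382.3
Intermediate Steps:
U = -7383
m = 13033/19841 (m = 26066*(1/39682) = 13033/19841 ≈ 0.65687)
U + m = -7383 + 13033/19841 = -146473070/19841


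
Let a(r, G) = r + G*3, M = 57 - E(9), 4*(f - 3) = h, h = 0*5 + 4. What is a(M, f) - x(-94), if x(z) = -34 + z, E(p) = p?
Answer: 188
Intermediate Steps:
h = 4 (h = 0 + 4 = 4)
f = 4 (f = 3 + (¼)*4 = 3 + 1 = 4)
M = 48 (M = 57 - 1*9 = 57 - 9 = 48)
a(r, G) = r + 3*G
a(M, f) - x(-94) = (48 + 3*4) - (-34 - 94) = (48 + 12) - 1*(-128) = 60 + 128 = 188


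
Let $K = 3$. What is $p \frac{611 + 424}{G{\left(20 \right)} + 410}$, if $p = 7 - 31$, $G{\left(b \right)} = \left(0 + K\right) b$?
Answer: $- \frac{2484}{47} \approx -52.851$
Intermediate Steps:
$G{\left(b \right)} = 3 b$ ($G{\left(b \right)} = \left(0 + 3\right) b = 3 b$)
$p = -24$
$p \frac{611 + 424}{G{\left(20 \right)} + 410} = - 24 \frac{611 + 424}{3 \cdot 20 + 410} = - 24 \frac{1035}{60 + 410} = - 24 \cdot \frac{1035}{470} = - 24 \cdot 1035 \cdot \frac{1}{470} = \left(-24\right) \frac{207}{94} = - \frac{2484}{47}$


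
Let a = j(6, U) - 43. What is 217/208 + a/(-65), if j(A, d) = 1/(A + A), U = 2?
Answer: 1063/624 ≈ 1.7035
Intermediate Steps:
j(A, d) = 1/(2*A)
a = -515/12 (a = (½)/6 - 43 = (½)*(⅙) - 43 = 1/12 - 43 = -515/12 ≈ -42.917)
217/208 + a/(-65) = 217/208 - 515/12/(-65) = 217*(1/208) - 515/12*(-1/65) = 217/208 + 103/156 = 1063/624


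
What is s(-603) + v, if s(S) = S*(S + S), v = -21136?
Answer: 706082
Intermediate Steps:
s(S) = 2*S**2 (s(S) = S*(2*S) = 2*S**2)
s(-603) + v = 2*(-603)**2 - 21136 = 2*363609 - 21136 = 727218 - 21136 = 706082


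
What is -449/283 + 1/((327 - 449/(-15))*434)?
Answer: -1043308319/657588988 ≈ -1.5866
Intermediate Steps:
-449/283 + 1/((327 - 449/(-15))*434) = -449*1/283 + (1/434)/(327 - 449*(-1/15)) = -449/283 + (1/434)/(327 + 449/15) = -449/283 + (1/434)/(5354/15) = -449/283 + (15/5354)*(1/434) = -449/283 + 15/2323636 = -1043308319/657588988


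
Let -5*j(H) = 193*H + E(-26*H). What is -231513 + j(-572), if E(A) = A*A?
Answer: -222223553/5 ≈ -4.4445e+7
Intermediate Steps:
E(A) = A**2
j(H) = -676*H**2/5 - 193*H/5 (j(H) = -(193*H + (-26*H)**2)/5 = -(193*H + 676*H**2)/5 = -676*H**2/5 - 193*H/5)
-231513 + j(-572) = -231513 + (1/5)*(-572)*(-193 - 676*(-572)) = -231513 + (1/5)*(-572)*(-193 + 386672) = -231513 + (1/5)*(-572)*386479 = -231513 - 221065988/5 = -222223553/5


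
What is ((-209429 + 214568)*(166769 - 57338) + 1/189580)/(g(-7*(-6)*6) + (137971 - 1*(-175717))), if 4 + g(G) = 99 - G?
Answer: 106613329028221/59439206980 ≈ 1793.7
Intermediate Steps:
g(G) = 95 - G (g(G) = -4 + (99 - G) = 95 - G)
((-209429 + 214568)*(166769 - 57338) + 1/189580)/(g(-7*(-6)*6) + (137971 - 1*(-175717))) = ((-209429 + 214568)*(166769 - 57338) + 1/189580)/((95 - (-7*(-6))*6) + (137971 - 1*(-175717))) = (5139*109431 + 1/189580)/((95 - 42*6) + (137971 + 175717)) = (562365909 + 1/189580)/((95 - 1*252) + 313688) = 106613329028221/(189580*((95 - 252) + 313688)) = 106613329028221/(189580*(-157 + 313688)) = (106613329028221/189580)/313531 = (106613329028221/189580)*(1/313531) = 106613329028221/59439206980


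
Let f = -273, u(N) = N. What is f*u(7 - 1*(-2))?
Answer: -2457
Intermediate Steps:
f*u(7 - 1*(-2)) = -273*(7 - 1*(-2)) = -273*(7 + 2) = -273*9 = -2457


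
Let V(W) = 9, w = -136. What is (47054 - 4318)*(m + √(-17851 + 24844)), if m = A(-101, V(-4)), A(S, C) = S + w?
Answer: -10128432 + 128208*√777 ≈ -6.5547e+6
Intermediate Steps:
A(S, C) = -136 + S (A(S, C) = S - 136 = -136 + S)
m = -237 (m = -136 - 101 = -237)
(47054 - 4318)*(m + √(-17851 + 24844)) = (47054 - 4318)*(-237 + √(-17851 + 24844)) = 42736*(-237 + √6993) = 42736*(-237 + 3*√777) = -10128432 + 128208*√777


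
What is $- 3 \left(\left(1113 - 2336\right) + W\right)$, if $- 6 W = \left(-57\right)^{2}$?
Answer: $\frac{10587}{2} \approx 5293.5$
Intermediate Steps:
$W = - \frac{1083}{2}$ ($W = - \frac{\left(-57\right)^{2}}{6} = \left(- \frac{1}{6}\right) 3249 = - \frac{1083}{2} \approx -541.5$)
$- 3 \left(\left(1113 - 2336\right) + W\right) = - 3 \left(\left(1113 - 2336\right) - \frac{1083}{2}\right) = - 3 \left(-1223 - \frac{1083}{2}\right) = \left(-3\right) \left(- \frac{3529}{2}\right) = \frac{10587}{2}$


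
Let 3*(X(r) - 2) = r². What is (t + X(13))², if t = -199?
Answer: 178084/9 ≈ 19787.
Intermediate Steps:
X(r) = 2 + r²/3
(t + X(13))² = (-199 + (2 + (⅓)*13²))² = (-199 + (2 + (⅓)*169))² = (-199 + (2 + 169/3))² = (-199 + 175/3)² = (-422/3)² = 178084/9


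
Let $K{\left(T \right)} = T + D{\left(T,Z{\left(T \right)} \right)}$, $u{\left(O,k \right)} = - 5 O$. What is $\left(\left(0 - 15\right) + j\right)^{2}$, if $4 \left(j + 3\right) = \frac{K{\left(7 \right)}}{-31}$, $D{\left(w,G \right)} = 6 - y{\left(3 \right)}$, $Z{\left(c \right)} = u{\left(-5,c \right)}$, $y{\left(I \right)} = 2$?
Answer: $\frac{5031049}{15376} \approx 327.2$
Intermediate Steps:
$Z{\left(c \right)} = 25$ ($Z{\left(c \right)} = \left(-5\right) \left(-5\right) = 25$)
$D{\left(w,G \right)} = 4$ ($D{\left(w,G \right)} = 6 - 2 = 4$)
$K{\left(T \right)} = 4 + T$ ($K{\left(T \right)} = T + 4 = 4 + T$)
$j = - \frac{383}{124}$ ($j = -3 + \frac{\left(4 + 7\right) \frac{1}{-31}}{4} = -3 + \frac{11 \left(- \frac{1}{31}\right)}{4} = -3 + \frac{1}{4} \left(- \frac{11}{31}\right) = -3 - \frac{11}{124} = - \frac{383}{124} \approx -3.0887$)
$\left(\left(0 - 15\right) + j\right)^{2} = \left(\left(0 - 15\right) - \frac{383}{124}\right)^{2} = \left(-15 - \frac{383}{124}\right)^{2} = \left(- \frac{2243}{124}\right)^{2} = \frac{5031049}{15376}$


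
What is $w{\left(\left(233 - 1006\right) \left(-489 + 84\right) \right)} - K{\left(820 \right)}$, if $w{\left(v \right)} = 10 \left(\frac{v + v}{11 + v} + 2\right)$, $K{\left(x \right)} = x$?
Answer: $- \frac{61049875}{78269} \approx -780.0$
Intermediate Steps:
$w{\left(v \right)} = 20 + \frac{20 v}{11 + v}$ ($w{\left(v \right)} = 10 \left(\frac{2 v}{11 + v} + 2\right) = 10 \left(2 + \frac{2 v}{11 + v}\right) = 20 + \frac{20 v}{11 + v}$)
$w{\left(\left(233 - 1006\right) \left(-489 + 84\right) \right)} - K{\left(820 \right)} = \frac{20 \left(11 + 2 \left(233 - 1006\right) \left(-489 + 84\right)\right)}{11 + \left(233 - 1006\right) \left(-489 + 84\right)} - 820 = \frac{20 \left(11 + 2 \left(\left(-773\right) \left(-405\right)\right)\right)}{11 - -313065} - 820 = \frac{20 \left(11 + 2 \cdot 313065\right)}{11 + 313065} - 820 = \frac{20 \left(11 + 626130\right)}{313076} - 820 = 20 \cdot \frac{1}{313076} \cdot 626141 - 820 = \frac{3130705}{78269} - 820 = - \frac{61049875}{78269}$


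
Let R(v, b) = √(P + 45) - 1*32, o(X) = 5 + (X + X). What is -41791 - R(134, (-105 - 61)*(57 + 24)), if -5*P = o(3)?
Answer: -41759 - √1070/5 ≈ -41766.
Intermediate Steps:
o(X) = 5 + 2*X
P = -11/5 (P = -(5 + 2*3)/5 = -(5 + 6)/5 = -⅕*11 = -11/5 ≈ -2.2000)
R(v, b) = -32 + √1070/5 (R(v, b) = √(-11/5 + 45) - 1*32 = √(214/5) - 32 = √1070/5 - 32 = -32 + √1070/5)
-41791 - R(134, (-105 - 61)*(57 + 24)) = -41791 - (-32 + √1070/5) = -41791 + (32 - √1070/5) = -41759 - √1070/5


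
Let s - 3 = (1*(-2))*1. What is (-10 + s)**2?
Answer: 81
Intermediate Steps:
s = 1 (s = 3 + (1*(-2))*1 = 3 - 2*1 = 3 - 2 = 1)
(-10 + s)**2 = (-10 + 1)**2 = (-9)**2 = 81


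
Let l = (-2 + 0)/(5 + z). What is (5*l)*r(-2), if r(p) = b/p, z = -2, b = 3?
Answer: 5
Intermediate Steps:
r(p) = 3/p
l = -⅔ (l = (-2 + 0)/(5 - 2) = -2/3 = -2*⅓ = -⅔ ≈ -0.66667)
(5*l)*r(-2) = (5*(-⅔))*(3/(-2)) = -10*(-1)/2 = -10/3*(-3/2) = 5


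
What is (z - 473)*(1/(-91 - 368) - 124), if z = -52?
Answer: 9960475/153 ≈ 65101.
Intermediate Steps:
(z - 473)*(1/(-91 - 368) - 124) = (-52 - 473)*(1/(-91 - 368) - 124) = -525*(1/(-459) - 124) = -525*(-1/459 - 124) = -525*(-56917/459) = 9960475/153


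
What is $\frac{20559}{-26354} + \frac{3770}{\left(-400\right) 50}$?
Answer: $- \frac{25526729}{26354000} \approx -0.96861$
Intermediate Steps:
$\frac{20559}{-26354} + \frac{3770}{\left(-400\right) 50} = 20559 \left(- \frac{1}{26354}\right) + \frac{3770}{-20000} = - \frac{20559}{26354} + 3770 \left(- \frac{1}{20000}\right) = - \frac{20559}{26354} - \frac{377}{2000} = - \frac{25526729}{26354000}$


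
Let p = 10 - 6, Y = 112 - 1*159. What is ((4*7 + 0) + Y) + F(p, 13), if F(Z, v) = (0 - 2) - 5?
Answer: -26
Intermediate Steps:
Y = -47 (Y = 112 - 159 = -47)
p = 4
F(Z, v) = -7 (F(Z, v) = -2 - 5 = -7)
((4*7 + 0) + Y) + F(p, 13) = ((4*7 + 0) - 47) - 7 = ((28 + 0) - 47) - 7 = (28 - 47) - 7 = -19 - 7 = -26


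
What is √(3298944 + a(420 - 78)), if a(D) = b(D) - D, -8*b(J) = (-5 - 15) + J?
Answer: √13194247/2 ≈ 1816.2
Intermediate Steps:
b(J) = 5/2 - J/8 (b(J) = -((-5 - 15) + J)/8 = -(-20 + J)/8 = 5/2 - J/8)
a(D) = 5/2 - 9*D/8 (a(D) = (5/2 - D/8) - D = 5/2 - 9*D/8)
√(3298944 + a(420 - 78)) = √(3298944 + (5/2 - 9*(420 - 78)/8)) = √(3298944 + (5/2 - 9/8*342)) = √(3298944 + (5/2 - 1539/4)) = √(3298944 - 1529/4) = √(13194247/4) = √13194247/2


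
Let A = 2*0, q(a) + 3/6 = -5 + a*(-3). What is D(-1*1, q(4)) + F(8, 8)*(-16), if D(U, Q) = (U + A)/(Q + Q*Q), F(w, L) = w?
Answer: -147844/1155 ≈ -128.00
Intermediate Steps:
q(a) = -11/2 - 3*a (q(a) = -1/2 + (-5 + a*(-3)) = -1/2 + (-5 - 3*a) = -11/2 - 3*a)
A = 0
D(U, Q) = U/(Q + Q**2) (D(U, Q) = (U + 0)/(Q + Q*Q) = U/(Q + Q**2))
D(-1*1, q(4)) + F(8, 8)*(-16) = (-1*1)/((-11/2 - 3*4)*(1 + (-11/2 - 3*4))) + 8*(-16) = -1/((-11/2 - 12)*(1 + (-11/2 - 12))) - 128 = -1/((-35/2)*(1 - 35/2)) - 128 = -1*(-2/35)/(-33/2) - 128 = -1*(-2/35)*(-2/33) - 128 = -4/1155 - 128 = -147844/1155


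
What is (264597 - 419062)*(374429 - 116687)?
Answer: -39812118030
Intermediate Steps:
(264597 - 419062)*(374429 - 116687) = -154465*257742 = -39812118030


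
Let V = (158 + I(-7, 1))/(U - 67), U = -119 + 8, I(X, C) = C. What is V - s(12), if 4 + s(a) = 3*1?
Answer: 19/178 ≈ 0.10674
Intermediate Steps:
U = -111
V = -159/178 (V = (158 + 1)/(-111 - 67) = 159/(-178) = 159*(-1/178) = -159/178 ≈ -0.89326)
s(a) = -1 (s(a) = -4 + 3*1 = -4 + 3 = -1)
V - s(12) = -159/178 - 1*(-1) = -159/178 + 1 = 19/178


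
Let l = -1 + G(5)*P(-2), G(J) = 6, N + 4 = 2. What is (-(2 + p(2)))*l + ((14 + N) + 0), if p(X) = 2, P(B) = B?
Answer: 64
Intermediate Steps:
N = -2 (N = -4 + 2 = -2)
l = -13 (l = -1 + 6*(-2) = -1 - 12 = -13)
(-(2 + p(2)))*l + ((14 + N) + 0) = -(2 + 2)*(-13) + ((14 - 2) + 0) = -1*4*(-13) + (12 + 0) = -4*(-13) + 12 = 52 + 12 = 64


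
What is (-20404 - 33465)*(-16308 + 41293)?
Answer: -1345916965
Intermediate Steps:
(-20404 - 33465)*(-16308 + 41293) = -53869*24985 = -1345916965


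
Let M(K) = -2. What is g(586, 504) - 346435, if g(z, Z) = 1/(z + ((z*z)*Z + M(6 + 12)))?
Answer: -59958256521079/173072168 ≈ -3.4644e+5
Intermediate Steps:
g(z, Z) = 1/(-2 + z + Z*z**2) (g(z, Z) = 1/(z + ((z*z)*Z - 2)) = 1/(z + (z**2*Z - 2)) = 1/(z + (Z*z**2 - 2)) = 1/(z + (-2 + Z*z**2)) = 1/(-2 + z + Z*z**2))
g(586, 504) - 346435 = 1/(-2 + 586 + 504*586**2) - 346435 = 1/(-2 + 586 + 504*343396) - 346435 = 1/(-2 + 586 + 173071584) - 346435 = 1/173072168 - 346435 = -59958256521079/173072168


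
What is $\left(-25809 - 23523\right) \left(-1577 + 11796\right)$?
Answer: $-504123708$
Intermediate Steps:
$\left(-25809 - 23523\right) \left(-1577 + 11796\right) = \left(-49332\right) 10219 = -504123708$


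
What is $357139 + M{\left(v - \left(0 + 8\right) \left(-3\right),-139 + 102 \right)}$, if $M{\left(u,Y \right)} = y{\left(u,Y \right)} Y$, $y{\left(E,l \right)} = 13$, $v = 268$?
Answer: $356658$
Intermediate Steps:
$M{\left(u,Y \right)} = 13 Y$
$357139 + M{\left(v - \left(0 + 8\right) \left(-3\right),-139 + 102 \right)} = 357139 + 13 \left(-139 + 102\right) = 357139 + 13 \left(-37\right) = 357139 - 481 = 356658$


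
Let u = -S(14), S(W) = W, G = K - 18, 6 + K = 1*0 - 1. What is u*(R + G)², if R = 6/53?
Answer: -24356654/2809 ≈ -8670.9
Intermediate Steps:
K = -7 (K = -6 + (1*0 - 1) = -6 + (0 - 1) = -6 - 1 = -7)
G = -25 (G = -7 - 18 = -25)
R = 6/53 (R = 6*(1/53) = 6/53 ≈ 0.11321)
u = -14 (u = -1*14 = -14)
u*(R + G)² = -14*(6/53 - 25)² = -14*(-1319/53)² = -14*1739761/2809 = -24356654/2809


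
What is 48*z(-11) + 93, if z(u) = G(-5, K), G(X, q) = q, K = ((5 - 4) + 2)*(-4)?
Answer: -483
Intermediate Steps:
K = -12 (K = (1 + 2)*(-4) = 3*(-4) = -12)
z(u) = -12
48*z(-11) + 93 = 48*(-12) + 93 = -576 + 93 = -483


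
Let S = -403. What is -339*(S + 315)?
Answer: 29832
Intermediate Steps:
-339*(S + 315) = -339*(-403 + 315) = -339*(-88) = 29832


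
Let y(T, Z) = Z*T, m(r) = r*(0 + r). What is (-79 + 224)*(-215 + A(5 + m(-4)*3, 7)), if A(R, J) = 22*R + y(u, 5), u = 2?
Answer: 139345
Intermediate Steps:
m(r) = r**2 (m(r) = r*r = r**2)
y(T, Z) = T*Z
A(R, J) = 10 + 22*R (A(R, J) = 22*R + 2*5 = 22*R + 10 = 10 + 22*R)
(-79 + 224)*(-215 + A(5 + m(-4)*3, 7)) = (-79 + 224)*(-215 + (10 + 22*(5 + (-4)**2*3))) = 145*(-215 + (10 + 22*(5 + 16*3))) = 145*(-215 + (10 + 22*(5 + 48))) = 145*(-215 + (10 + 22*53)) = 145*(-215 + (10 + 1166)) = 145*(-215 + 1176) = 145*961 = 139345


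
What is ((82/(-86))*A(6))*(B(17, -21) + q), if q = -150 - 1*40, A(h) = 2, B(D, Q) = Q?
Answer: 17302/43 ≈ 402.37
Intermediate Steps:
q = -190 (q = -150 - 40 = -190)
((82/(-86))*A(6))*(B(17, -21) + q) = ((82/(-86))*2)*(-21 - 190) = ((82*(-1/86))*2)*(-211) = -41/43*2*(-211) = -82/43*(-211) = 17302/43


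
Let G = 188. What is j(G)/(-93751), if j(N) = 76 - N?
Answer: 16/13393 ≈ 0.0011947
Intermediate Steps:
j(G)/(-93751) = (76 - 1*188)/(-93751) = (76 - 188)*(-1/93751) = -112*(-1/93751) = 16/13393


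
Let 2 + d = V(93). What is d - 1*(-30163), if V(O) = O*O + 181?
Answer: 38991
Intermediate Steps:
V(O) = 181 + O**2 (V(O) = O**2 + 181 = 181 + O**2)
d = 8828 (d = -2 + (181 + 93**2) = -2 + (181 + 8649) = -2 + 8830 = 8828)
d - 1*(-30163) = 8828 - 1*(-30163) = 8828 + 30163 = 38991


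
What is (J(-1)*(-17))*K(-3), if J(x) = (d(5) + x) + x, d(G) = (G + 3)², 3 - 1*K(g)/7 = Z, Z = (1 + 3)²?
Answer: 95914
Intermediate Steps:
Z = 16 (Z = 4² = 16)
K(g) = -91 (K(g) = 21 - 7*16 = 21 - 112 = -91)
d(G) = (3 + G)²
J(x) = 64 + 2*x (J(x) = ((3 + 5)² + x) + x = (8² + x) + x = (64 + x) + x = 64 + 2*x)
(J(-1)*(-17))*K(-3) = ((64 + 2*(-1))*(-17))*(-91) = ((64 - 2)*(-17))*(-91) = (62*(-17))*(-91) = -1054*(-91) = 95914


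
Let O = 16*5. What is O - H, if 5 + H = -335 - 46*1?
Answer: 466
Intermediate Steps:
O = 80
H = -386 (H = -5 + (-335 - 46*1) = -5 + (-335 - 46) = -5 - 381 = -386)
O - H = 80 - 1*(-386) = 80 + 386 = 466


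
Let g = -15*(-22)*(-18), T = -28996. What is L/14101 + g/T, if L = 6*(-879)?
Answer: -1571931/9292559 ≈ -0.16916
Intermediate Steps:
g = -5940 (g = 330*(-18) = -5940)
L = -5274
L/14101 + g/T = -5274/14101 - 5940/(-28996) = -5274*1/14101 - 5940*(-1/28996) = -5274/14101 + 135/659 = -1571931/9292559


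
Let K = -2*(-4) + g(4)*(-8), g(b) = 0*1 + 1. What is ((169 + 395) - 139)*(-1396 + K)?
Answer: -593300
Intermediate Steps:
g(b) = 1 (g(b) = 0 + 1 = 1)
K = 0 (K = -2*(-4) + 1*(-8) = 8 - 8 = 0)
((169 + 395) - 139)*(-1396 + K) = ((169 + 395) - 139)*(-1396 + 0) = (564 - 139)*(-1396) = 425*(-1396) = -593300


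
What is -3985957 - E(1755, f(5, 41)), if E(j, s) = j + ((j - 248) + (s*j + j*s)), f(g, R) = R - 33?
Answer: -4017299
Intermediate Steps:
f(g, R) = -33 + R
E(j, s) = -248 + 2*j + 2*j*s (E(j, s) = j + ((-248 + j) + (j*s + j*s)) = j + ((-248 + j) + 2*j*s) = j + (-248 + j + 2*j*s) = -248 + 2*j + 2*j*s)
-3985957 - E(1755, f(5, 41)) = -3985957 - (-248 + 2*1755 + 2*1755*(-33 + 41)) = -3985957 - (-248 + 3510 + 2*1755*8) = -3985957 - (-248 + 3510 + 28080) = -3985957 - 1*31342 = -3985957 - 31342 = -4017299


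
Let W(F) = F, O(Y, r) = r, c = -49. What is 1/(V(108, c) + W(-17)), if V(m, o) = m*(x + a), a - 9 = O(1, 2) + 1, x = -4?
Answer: 1/847 ≈ 0.0011806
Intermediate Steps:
a = 12 (a = 9 + (2 + 1) = 9 + 3 = 12)
V(m, o) = 8*m (V(m, o) = m*(-4 + 12) = m*8 = 8*m)
1/(V(108, c) + W(-17)) = 1/(8*108 - 17) = 1/(864 - 17) = 1/847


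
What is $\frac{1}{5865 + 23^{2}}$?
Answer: $\frac{1}{6394} \approx 0.0001564$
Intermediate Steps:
$\frac{1}{5865 + 23^{2}} = \frac{1}{5865 + 529} = \frac{1}{6394}$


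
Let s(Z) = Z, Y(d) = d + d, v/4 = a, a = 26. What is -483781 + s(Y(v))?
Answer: -483573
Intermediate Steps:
v = 104 (v = 4*26 = 104)
Y(d) = 2*d
-483781 + s(Y(v)) = -483781 + 2*104 = -483781 + 208 = -483573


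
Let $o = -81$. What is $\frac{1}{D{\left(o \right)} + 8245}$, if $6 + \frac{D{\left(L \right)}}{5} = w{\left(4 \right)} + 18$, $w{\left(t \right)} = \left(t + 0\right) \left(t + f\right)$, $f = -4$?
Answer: $\frac{1}{8305} \approx 0.00012041$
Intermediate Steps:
$w{\left(t \right)} = t \left(-4 + t\right)$ ($w{\left(t \right)} = \left(t + 0\right) \left(t - 4\right) = t \left(-4 + t\right)$)
$D{\left(L \right)} = 60$ ($D{\left(L \right)} = -30 + 5 \left(4 \left(-4 + 4\right) + 18\right) = -30 + 5 \left(4 \cdot 0 + 18\right) = -30 + 5 \left(0 + 18\right) = -30 + 5 \cdot 18 = -30 + 90 = 60$)
$\frac{1}{D{\left(o \right)} + 8245} = \frac{1}{60 + 8245} = \frac{1}{8305}$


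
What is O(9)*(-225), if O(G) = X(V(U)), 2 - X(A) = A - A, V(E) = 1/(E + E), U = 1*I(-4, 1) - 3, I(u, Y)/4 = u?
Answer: -450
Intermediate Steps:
I(u, Y) = 4*u
U = -19 (U = 1*(4*(-4)) - 3 = 1*(-16) - 3 = -16 - 3 = -19)
V(E) = 1/(2*E)
X(A) = 2 (X(A) = 2 - (A - A) = 2 - 1*0 = 2 + 0 = 2)
O(G) = 2
O(9)*(-225) = 2*(-225) = -450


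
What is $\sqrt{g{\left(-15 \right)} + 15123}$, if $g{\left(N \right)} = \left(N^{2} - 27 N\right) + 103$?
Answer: $4 \sqrt{991} \approx 125.92$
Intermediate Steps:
$g{\left(N \right)} = 103 + N^{2} - 27 N$
$\sqrt{g{\left(-15 \right)} + 15123} = \sqrt{\left(103 + \left(-15\right)^{2} - -405\right) + 15123} = \sqrt{\left(103 + 225 + 405\right) + 15123} = \sqrt{733 + 15123} = \sqrt{15856} = 4 \sqrt{991}$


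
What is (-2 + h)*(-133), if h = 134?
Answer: -17556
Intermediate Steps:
(-2 + h)*(-133) = (-2 + 134)*(-133) = 132*(-133) = -17556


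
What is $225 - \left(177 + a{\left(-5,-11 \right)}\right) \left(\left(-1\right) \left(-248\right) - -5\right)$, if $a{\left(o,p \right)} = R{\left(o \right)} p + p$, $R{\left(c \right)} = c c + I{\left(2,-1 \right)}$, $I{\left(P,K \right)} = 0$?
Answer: $27802$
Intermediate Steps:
$R{\left(c \right)} = c^{2}$ ($R{\left(c \right)} = c c + 0 = c^{2} + 0 = c^{2}$)
$a{\left(o,p \right)} = p + p o^{2}$ ($a{\left(o,p \right)} = o^{2} p + p = p o^{2} + p = p + p o^{2}$)
$225 - \left(177 + a{\left(-5,-11 \right)}\right) \left(\left(-1\right) \left(-248\right) - -5\right) = 225 - \left(177 - 11 \left(1 + \left(-5\right)^{2}\right)\right) \left(\left(-1\right) \left(-248\right) - -5\right) = 225 - \left(177 - 11 \left(1 + 25\right)\right) \left(248 + \left(-32 + 37\right)\right) = 225 - \left(177 - 286\right) \left(248 + 5\right) = 225 - \left(177 - 286\right) 253 = 225 - \left(-109\right) 253 = 225 - -27577 = 225 + 27577 = 27802$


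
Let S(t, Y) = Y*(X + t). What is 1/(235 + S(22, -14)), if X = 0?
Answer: -1/73 ≈ -0.013699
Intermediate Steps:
S(t, Y) = Y*t (S(t, Y) = Y*(0 + t) = Y*t)
1/(235 + S(22, -14)) = 1/(235 - 14*22) = 1/(235 - 308) = 1/(-73) = -1/73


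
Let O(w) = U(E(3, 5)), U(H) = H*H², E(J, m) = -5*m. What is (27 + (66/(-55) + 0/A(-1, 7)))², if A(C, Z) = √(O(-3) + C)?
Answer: 16641/25 ≈ 665.64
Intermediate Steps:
U(H) = H³
O(w) = -15625 (O(w) = (-5*5)³ = (-25)³ = -15625)
A(C, Z) = √(-15625 + C)
(27 + (66/(-55) + 0/A(-1, 7)))² = (27 + (66/(-55) + 0/(√(-15625 - 1))))² = (27 + (66*(-1/55) + 0/(√(-15626))))² = (27 + (-6/5 + 0/((I*√15626))))² = (27 + (-6/5 + 0*(-I*√15626/15626)))² = (27 + (-6/5 + 0))² = (27 - 6/5)² = (129/5)² = 16641/25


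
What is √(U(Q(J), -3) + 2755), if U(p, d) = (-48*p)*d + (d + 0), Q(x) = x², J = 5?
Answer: 4*√397 ≈ 79.699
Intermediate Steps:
U(p, d) = d - 48*d*p (U(p, d) = -48*d*p + d = d - 48*d*p)
√(U(Q(J), -3) + 2755) = √(-3*(1 - 48*5²) + 2755) = √(-3*(1 - 48*25) + 2755) = √(-3*(1 - 1200) + 2755) = √(-3*(-1199) + 2755) = √(3597 + 2755) = √6352 = 4*√397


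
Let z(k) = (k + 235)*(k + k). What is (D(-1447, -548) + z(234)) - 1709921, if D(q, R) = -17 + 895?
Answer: -1489551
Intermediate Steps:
D(q, R) = 878
z(k) = 2*k*(235 + k) (z(k) = (235 + k)*(2*k) = 2*k*(235 + k))
(D(-1447, -548) + z(234)) - 1709921 = (878 + 2*234*(235 + 234)) - 1709921 = (878 + 2*234*469) - 1709921 = (878 + 219492) - 1709921 = 220370 - 1709921 = -1489551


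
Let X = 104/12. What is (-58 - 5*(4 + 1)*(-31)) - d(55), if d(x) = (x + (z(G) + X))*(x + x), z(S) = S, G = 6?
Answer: -20839/3 ≈ -6946.3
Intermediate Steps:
X = 26/3 (X = 104*(1/12) = 26/3 ≈ 8.6667)
d(x) = 2*x*(44/3 + x) (d(x) = (x + (6 + 26/3))*(x + x) = (x + 44/3)*(2*x) = (44/3 + x)*(2*x) = 2*x*(44/3 + x))
(-58 - 5*(4 + 1)*(-31)) - d(55) = (-58 - 5*(4 + 1)*(-31)) - 2*55*(44 + 3*55)/3 = (-58 - 5*5*(-31)) - 2*55*(44 + 165)/3 = (-58 - 25*(-31)) - 2*55*209/3 = (-58 + 775) - 1*22990/3 = 717 - 22990/3 = -20839/3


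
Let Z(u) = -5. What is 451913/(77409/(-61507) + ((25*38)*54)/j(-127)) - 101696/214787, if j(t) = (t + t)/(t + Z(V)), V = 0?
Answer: 737035533482402287/44727367234918059 ≈ 16.478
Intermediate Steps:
j(t) = 2*t/(-5 + t) (j(t) = (t + t)/(t - 5) = (2*t)/(-5 + t) = 2*t/(-5 + t))
451913/(77409/(-61507) + ((25*38)*54)/j(-127)) - 101696/214787 = 451913/(77409/(-61507) + ((25*38)*54)/((2*(-127)/(-5 - 127)))) - 101696/214787 = 451913/(77409*(-1/61507) + (950*54)/((2*(-127)/(-132)))) - 101696*1/214787 = 451913/(-77409/61507 + 51300/((2*(-127)*(-1/132)))) - 101696/214787 = 451913/(-77409/61507 + 51300/(127/66)) - 101696/214787 = 451913/(-77409/61507 + 51300*(66/127)) - 101696/214787 = 451913/(-77409/61507 + 3385800/127) - 101696/214787 = 451913/(208240569657/7811389) - 101696/214787 = 451913*(7811389/208240569657) - 101696/214787 = 3530068237157/208240569657 - 101696/214787 = 737035533482402287/44727367234918059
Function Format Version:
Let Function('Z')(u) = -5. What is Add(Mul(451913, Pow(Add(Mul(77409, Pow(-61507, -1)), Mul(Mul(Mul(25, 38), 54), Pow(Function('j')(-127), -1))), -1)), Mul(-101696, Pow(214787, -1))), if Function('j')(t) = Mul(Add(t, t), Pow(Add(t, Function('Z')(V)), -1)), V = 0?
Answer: Rational(737035533482402287, 44727367234918059) ≈ 16.478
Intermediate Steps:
Function('j')(t) = Mul(2, t, Pow(Add(-5, t), -1)) (Function('j')(t) = Mul(Add(t, t), Pow(Add(t, -5), -1)) = Mul(Mul(2, t), Pow(Add(-5, t), -1)) = Mul(2, t, Pow(Add(-5, t), -1)))
Add(Mul(451913, Pow(Add(Mul(77409, Pow(-61507, -1)), Mul(Mul(Mul(25, 38), 54), Pow(Function('j')(-127), -1))), -1)), Mul(-101696, Pow(214787, -1))) = Add(Mul(451913, Pow(Add(Mul(77409, Pow(-61507, -1)), Mul(Mul(Mul(25, 38), 54), Pow(Mul(2, -127, Pow(Add(-5, -127), -1)), -1))), -1)), Mul(-101696, Pow(214787, -1))) = Add(Mul(451913, Pow(Add(Mul(77409, Rational(-1, 61507)), Mul(Mul(950, 54), Pow(Mul(2, -127, Pow(-132, -1)), -1))), -1)), Mul(-101696, Rational(1, 214787))) = Add(Mul(451913, Pow(Add(Rational(-77409, 61507), Mul(51300, Pow(Mul(2, -127, Rational(-1, 132)), -1))), -1)), Rational(-101696, 214787)) = Add(Mul(451913, Pow(Add(Rational(-77409, 61507), Mul(51300, Pow(Rational(127, 66), -1))), -1)), Rational(-101696, 214787)) = Add(Mul(451913, Pow(Add(Rational(-77409, 61507), Mul(51300, Rational(66, 127))), -1)), Rational(-101696, 214787)) = Add(Mul(451913, Pow(Add(Rational(-77409, 61507), Rational(3385800, 127)), -1)), Rational(-101696, 214787)) = Add(Mul(451913, Pow(Rational(208240569657, 7811389), -1)), Rational(-101696, 214787)) = Add(Mul(451913, Rational(7811389, 208240569657)), Rational(-101696, 214787)) = Add(Rational(3530068237157, 208240569657), Rational(-101696, 214787)) = Rational(737035533482402287, 44727367234918059)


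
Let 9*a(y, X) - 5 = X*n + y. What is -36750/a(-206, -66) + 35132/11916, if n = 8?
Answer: 4081099/8937 ≈ 456.65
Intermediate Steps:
a(y, X) = 5/9 + y/9 + 8*X/9 (a(y, X) = 5/9 + (X*8 + y)/9 = 5/9 + (8*X + y)/9 = 5/9 + (y + 8*X)/9 = 5/9 + (y/9 + 8*X/9) = 5/9 + y/9 + 8*X/9)
-36750/a(-206, -66) + 35132/11916 = -36750/(5/9 + (⅑)*(-206) + (8/9)*(-66)) + 35132/11916 = -36750/(5/9 - 206/9 - 176/3) + 35132*(1/11916) = -36750/(-81) + 8783/2979 = -36750*(-1/81) + 8783/2979 = 12250/27 + 8783/2979 = 4081099/8937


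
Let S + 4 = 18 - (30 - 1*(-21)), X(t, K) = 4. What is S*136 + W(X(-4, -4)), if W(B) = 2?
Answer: -5030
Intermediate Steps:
S = -37 (S = -4 + (18 - (30 - 1*(-21))) = -4 + (18 - (30 + 21)) = -4 + (18 - 1*51) = -4 + (18 - 51) = -4 - 33 = -37)
S*136 + W(X(-4, -4)) = -37*136 + 2 = -5032 + 2 = -5030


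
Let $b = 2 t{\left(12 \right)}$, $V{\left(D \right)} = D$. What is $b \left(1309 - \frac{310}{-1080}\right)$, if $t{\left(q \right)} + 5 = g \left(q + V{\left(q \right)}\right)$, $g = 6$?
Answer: $\frac{19655017}{54} \approx 3.6398 \cdot 10^{5}$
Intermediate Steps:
$t{\left(q \right)} = -5 + 12 q$ ($t{\left(q \right)} = -5 + 6 \left(q + q\right) = -5 + 6 \cdot 2 q = -5 + 12 q$)
$b = 278$ ($b = 2 \left(-5 + 12 \cdot 12\right) = 2 \left(-5 + 144\right) = 2 \cdot 139 = 278$)
$b \left(1309 - \frac{310}{-1080}\right) = 278 \left(1309 - \frac{310}{-1080}\right) = 278 \left(1309 - - \frac{31}{108}\right) = 278 \left(1309 + \frac{31}{108}\right) = 278 \cdot \frac{141403}{108} = \frac{19655017}{54}$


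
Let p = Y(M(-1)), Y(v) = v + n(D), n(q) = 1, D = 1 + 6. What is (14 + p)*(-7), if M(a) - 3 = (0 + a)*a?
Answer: -133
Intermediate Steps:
D = 7
M(a) = 3 + a² (M(a) = 3 + (0 + a)*a = 3 + a*a = 3 + a²)
Y(v) = 1 + v (Y(v) = v + 1 = 1 + v)
p = 5 (p = 1 + (3 + (-1)²) = 1 + (3 + 1) = 1 + 4 = 5)
(14 + p)*(-7) = (14 + 5)*(-7) = 19*(-7) = -133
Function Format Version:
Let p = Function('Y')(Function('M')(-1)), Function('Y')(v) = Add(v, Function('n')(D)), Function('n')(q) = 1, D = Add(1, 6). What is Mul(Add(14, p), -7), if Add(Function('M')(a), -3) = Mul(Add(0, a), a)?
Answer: -133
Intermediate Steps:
D = 7
Function('M')(a) = Add(3, Pow(a, 2)) (Function('M')(a) = Add(3, Mul(Add(0, a), a)) = Add(3, Mul(a, a)) = Add(3, Pow(a, 2)))
Function('Y')(v) = Add(1, v) (Function('Y')(v) = Add(v, 1) = Add(1, v))
p = 5 (p = Add(1, Add(3, Pow(-1, 2))) = Add(1, Add(3, 1)) = Add(1, 4) = 5)
Mul(Add(14, p), -7) = Mul(Add(14, 5), -7) = Mul(19, -7) = -133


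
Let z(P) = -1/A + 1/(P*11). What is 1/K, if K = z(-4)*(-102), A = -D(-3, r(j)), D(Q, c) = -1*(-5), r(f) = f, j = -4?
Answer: -110/1989 ≈ -0.055304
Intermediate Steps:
D(Q, c) = 5
A = -5 (A = -1*5 = -5)
z(P) = ⅕ + 1/(11*P) (z(P) = -1/(-5) + 1/(P*11) = -1*(-⅕) + (1/11)/P = ⅕ + 1/(11*P))
K = -1989/110 (K = ((1/55)*(5 + 11*(-4))/(-4))*(-102) = ((1/55)*(-¼)*(5 - 44))*(-102) = ((1/55)*(-¼)*(-39))*(-102) = (39/220)*(-102) = -1989/110 ≈ -18.082)
1/K = 1/(-1989/110) = -110/1989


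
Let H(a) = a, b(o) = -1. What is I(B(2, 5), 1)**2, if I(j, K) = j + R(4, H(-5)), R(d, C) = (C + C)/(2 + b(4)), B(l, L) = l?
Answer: 64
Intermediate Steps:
R(d, C) = 2*C (R(d, C) = (C + C)/(2 - 1) = (2*C)/1 = (2*C)*1 = 2*C)
I(j, K) = -10 + j (I(j, K) = j + 2*(-5) = j - 10 = -10 + j)
I(B(2, 5), 1)**2 = (-10 + 2)**2 = (-8)**2 = 64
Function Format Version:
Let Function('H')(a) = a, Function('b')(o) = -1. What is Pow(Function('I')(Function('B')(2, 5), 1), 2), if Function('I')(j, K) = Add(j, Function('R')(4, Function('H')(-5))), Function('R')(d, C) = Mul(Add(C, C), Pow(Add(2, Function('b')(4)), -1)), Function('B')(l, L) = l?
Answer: 64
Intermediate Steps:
Function('R')(d, C) = Mul(2, C) (Function('R')(d, C) = Mul(Add(C, C), Pow(Add(2, -1), -1)) = Mul(Mul(2, C), Pow(1, -1)) = Mul(Mul(2, C), 1) = Mul(2, C))
Function('I')(j, K) = Add(-10, j) (Function('I')(j, K) = Add(j, Mul(2, -5)) = Add(j, -10) = Add(-10, j))
Pow(Function('I')(Function('B')(2, 5), 1), 2) = Pow(Add(-10, 2), 2) = Pow(-8, 2) = 64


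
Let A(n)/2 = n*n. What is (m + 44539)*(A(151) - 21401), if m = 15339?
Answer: 1449107478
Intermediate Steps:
A(n) = 2*n² (A(n) = 2*(n*n) = 2*n²)
(m + 44539)*(A(151) - 21401) = (15339 + 44539)*(2*151² - 21401) = 59878*(2*22801 - 21401) = 59878*(45602 - 21401) = 59878*24201 = 1449107478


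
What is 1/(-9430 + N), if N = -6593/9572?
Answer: -9572/90270553 ≈ -0.00010604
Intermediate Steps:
N = -6593/9572 (N = -6593*1/9572 = -6593/9572 ≈ -0.68878)
1/(-9430 + N) = 1/(-9430 - 6593/9572) = 1/(-90270553/9572) = -9572/90270553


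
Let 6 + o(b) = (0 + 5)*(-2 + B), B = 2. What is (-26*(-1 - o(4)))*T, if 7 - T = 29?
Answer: 2860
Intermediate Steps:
T = -22 (T = 7 - 1*29 = 7 - 29 = -22)
o(b) = -6 (o(b) = -6 + (0 + 5)*(-2 + 2) = -6 + 5*0 = -6 + 0 = -6)
(-26*(-1 - o(4)))*T = -26*(-1 - 1*(-6))*(-22) = -26*(-1 + 6)*(-22) = -26*5*(-22) = -130*(-22) = 2860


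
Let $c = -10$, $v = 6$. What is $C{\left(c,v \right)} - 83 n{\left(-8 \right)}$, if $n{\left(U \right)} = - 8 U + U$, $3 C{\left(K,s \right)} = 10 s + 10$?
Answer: $- \frac{13874}{3} \approx -4624.7$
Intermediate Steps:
$C{\left(K,s \right)} = \frac{10}{3} + \frac{10 s}{3}$ ($C{\left(K,s \right)} = \frac{10 s + 10}{3} = \frac{10 + 10 s}{3} = \frac{10}{3} + \frac{10 s}{3}$)
$n{\left(U \right)} = - 7 U$
$C{\left(c,v \right)} - 83 n{\left(-8 \right)} = \left(\frac{10}{3} + \frac{10}{3} \cdot 6\right) - 83 \left(\left(-7\right) \left(-8\right)\right) = \left(\frac{10}{3} + 20\right) - 4648 = \frac{70}{3} - 4648 = - \frac{13874}{3}$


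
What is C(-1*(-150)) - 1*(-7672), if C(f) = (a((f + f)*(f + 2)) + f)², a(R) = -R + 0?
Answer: 2065710172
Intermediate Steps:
a(R) = -R
C(f) = (f - 2*f*(2 + f))² (C(f) = (-(f + f)*(f + 2) + f)² = (-2*f*(2 + f) + f)² = (f - 2*f*(2 + f))²)
C(-1*(-150)) - 1*(-7672) = (-1*(-150))²*(3 + 2*(-1*(-150)))² - 1*(-7672) = 150²*(3 + 2*150)² + 7672 = 22500*(3 + 300)² + 7672 = 22500*303² + 7672 = 22500*91809 + 7672 = 2065702500 + 7672 = 2065710172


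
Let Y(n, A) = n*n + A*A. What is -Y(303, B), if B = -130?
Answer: -108709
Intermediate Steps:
Y(n, A) = A² + n² (Y(n, A) = n² + A² = A² + n²)
-Y(303, B) = -((-130)² + 303²) = -(16900 + 91809) = -1*108709 = -108709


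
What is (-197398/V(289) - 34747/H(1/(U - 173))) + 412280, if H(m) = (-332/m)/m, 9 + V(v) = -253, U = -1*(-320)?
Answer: 388176513685109/939818628 ≈ 4.1303e+5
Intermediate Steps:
U = 320
V(v) = -262 (V(v) = -9 - 253 = -262)
H(m) = -332/m²
(-197398/V(289) - 34747/H(1/(U - 173))) + 412280 = (-197398/(-262) - 34747*(-1/(332*(320 - 173)²))) + 412280 = (-197398*(-1/262) - 34747/((-332/(1/147)²))) + 412280 = (98699/131 - 34747/((-332/147⁻²))) + 412280 = (98699/131 - 34747/((-332*21609))) + 412280 = (98699/131 - 34747/(-7174188)) + 412280 = (98699/131 - 34747*(-1/7174188)) + 412280 = (98699/131 + 34747/7174188) + 412280 = 708089733269/939818628 + 412280 = 388176513685109/939818628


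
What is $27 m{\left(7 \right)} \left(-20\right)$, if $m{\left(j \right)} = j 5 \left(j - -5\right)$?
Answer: $-226800$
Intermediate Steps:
$m{\left(j \right)} = 5 j \left(5 + j\right)$ ($m{\left(j \right)} = 5 j \left(j + 5\right) = 5 j \left(5 + j\right)$)
$27 m{\left(7 \right)} \left(-20\right) = 27 \cdot 5 \cdot 7 \left(5 + 7\right) \left(-20\right) = 27 \cdot 5 \cdot 7 \cdot 12 \left(-20\right) = 27 \cdot 420 \left(-20\right) = 11340 \left(-20\right) = -226800$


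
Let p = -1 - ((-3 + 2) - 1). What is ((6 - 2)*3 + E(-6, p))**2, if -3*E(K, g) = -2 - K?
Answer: 1024/9 ≈ 113.78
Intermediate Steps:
p = 1 (p = -1 - (-1 - 1) = -1 - 1*(-2) = -1 + 2 = 1)
E(K, g) = 2/3 + K/3 (E(K, g) = -(-2 - K)/3 = 2/3 + K/3)
((6 - 2)*3 + E(-6, p))**2 = ((6 - 2)*3 + (2/3 + (1/3)*(-6)))**2 = (4*3 + (2/3 - 2))**2 = (12 - 4/3)**2 = (32/3)**2 = 1024/9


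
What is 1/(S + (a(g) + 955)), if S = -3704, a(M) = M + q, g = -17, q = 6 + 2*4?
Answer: -1/2752 ≈ -0.00036337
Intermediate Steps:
q = 14 (q = 6 + 8 = 14)
a(M) = 14 + M (a(M) = M + 14 = 14 + M)
1/(S + (a(g) + 955)) = 1/(-3704 + ((14 - 17) + 955)) = 1/(-3704 + (-3 + 955)) = 1/(-3704 + 952) = 1/(-2752) = -1/2752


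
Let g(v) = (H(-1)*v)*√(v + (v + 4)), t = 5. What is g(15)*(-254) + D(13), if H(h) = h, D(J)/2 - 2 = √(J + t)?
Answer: 4 + 6*√2 + 3810*√34 ≈ 22228.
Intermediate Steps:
D(J) = 4 + 2*√(5 + J) (D(J) = 4 + 2*√(J + 5) = 4 + 2*√(5 + J))
g(v) = -v*√(4 + 2*v) (g(v) = (-v)*√(v + (v + 4)) = (-v)*√(v + (4 + v)) = (-v)*√(4 + 2*v) = -v*√(4 + 2*v))
g(15)*(-254) + D(13) = -1*15*√(4 + 2*15)*(-254) + (4 + 2*√(5 + 13)) = -1*15*√(4 + 30)*(-254) + (4 + 2*√18) = -1*15*√34*(-254) + (4 + 2*(3*√2)) = -15*√34*(-254) + (4 + 6*√2) = 3810*√34 + (4 + 6*√2) = 4 + 6*√2 + 3810*√34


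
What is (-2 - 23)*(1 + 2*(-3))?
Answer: 125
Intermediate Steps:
(-2 - 23)*(1 + 2*(-3)) = -25*(1 - 6) = -25*(-5) = 125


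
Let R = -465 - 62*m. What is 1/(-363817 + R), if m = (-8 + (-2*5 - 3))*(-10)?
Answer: -1/377302 ≈ -2.6504e-6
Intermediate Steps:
m = 210 (m = (-8 + (-10 - 3))*(-10) = (-8 - 13)*(-10) = -21*(-10) = 210)
R = -13485 (R = -465 - 62*210 = -465 - 13020 = -13485)
1/(-363817 + R) = 1/(-363817 - 13485) = 1/(-377302) = -1/377302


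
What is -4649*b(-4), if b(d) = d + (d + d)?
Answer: 55788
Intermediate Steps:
b(d) = 3*d (b(d) = d + 2*d = 3*d)
-4649*b(-4) = -13947*(-4) = -4649*(-12) = 55788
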